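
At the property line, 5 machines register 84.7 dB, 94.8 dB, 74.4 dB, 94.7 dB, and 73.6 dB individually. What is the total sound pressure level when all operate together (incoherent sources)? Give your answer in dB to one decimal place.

98.0 dB

Incoherent sources combine by intensity addition: L_total = 10·log₁₀(Σ 10^(L_i/10)).
Σ 10^(L/10) = 10^(84.7/10) + 10^(94.8/10) + 10^(74.4/10) + 10^(94.7/10) + 10^(73.6/10) = 6.317e+09.
L_total = 10·log₁₀(6.317e+09) = 98.00 dB.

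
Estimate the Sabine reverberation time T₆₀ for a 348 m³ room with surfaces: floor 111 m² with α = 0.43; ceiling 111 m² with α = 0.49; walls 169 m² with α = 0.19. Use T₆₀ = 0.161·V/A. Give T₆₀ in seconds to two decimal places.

Total absorption A = 111·0.43 + 111·0.49 + 169·0.19 = 134.23 m² sabins.
T₆₀ = 0.161·V/A = 0.161·348/134.23 = 0.417 s.

0.42 s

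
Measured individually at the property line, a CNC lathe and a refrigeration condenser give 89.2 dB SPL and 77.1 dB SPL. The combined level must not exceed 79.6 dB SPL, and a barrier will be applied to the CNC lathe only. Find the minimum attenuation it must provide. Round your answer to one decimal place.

Fixed contribution from the other source: Σ 10^(L/10) = 10^(77.1/10) = 5.129e+07 (77.10 dB SPL).
The limit corresponds to 10^(79.6/10) = 9.120e+07; subtracting the fixed part leaves 3.991e+07 for the CNC lathe, i.e. 76.01 dB SPL.
Required insertion loss = 89.2 − 76.01 = 13.19 dB.

13.2 dB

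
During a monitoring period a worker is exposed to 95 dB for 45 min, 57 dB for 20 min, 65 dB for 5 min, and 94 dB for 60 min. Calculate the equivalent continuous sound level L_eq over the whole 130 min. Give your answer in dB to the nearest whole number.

Weight each interval's intensity by its duration and average over T = 130 min:
Σ tᵢ·10^(Lᵢ/10) = 45·10^(95/10) + 20·10^(57/10) + 5·10^(65/10) + 60·10^(94/10) = 2.930e+11.
L_eq = 10·log₁₀(2.930e+11/130) = 93.53 dB.

94 dB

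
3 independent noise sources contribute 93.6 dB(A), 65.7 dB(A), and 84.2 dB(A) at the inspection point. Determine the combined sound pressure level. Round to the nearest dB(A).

94 dB(A)

For uncorrelated sources the intensities add, so convert each level to linear form, sum, and take 10·log₁₀ of the total.
Σ 10^(L/10) = 10^(93.6/10) + 10^(65.7/10) + 10^(84.2/10) = 2.558e+09.
L_total = 10·log₁₀(2.558e+09) = 94.08 dB(A).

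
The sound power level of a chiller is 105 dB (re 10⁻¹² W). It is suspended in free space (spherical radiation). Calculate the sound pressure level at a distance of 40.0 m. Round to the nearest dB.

62 dB

The power spreads over a sphere of area 4π·r², so L_p = L_w − 10·log₁₀(4π·r²).
4π·r² = 2.011e+04 m², 10·log₁₀ of that is 43.033 dB.
L_p = 105 − 43.033 = 61.97 dB.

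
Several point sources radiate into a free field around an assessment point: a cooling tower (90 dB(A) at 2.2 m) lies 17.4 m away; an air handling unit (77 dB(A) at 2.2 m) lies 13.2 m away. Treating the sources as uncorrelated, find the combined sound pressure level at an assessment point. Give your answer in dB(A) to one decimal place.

72.4 dB(A)

Propagate each source to the receiver with L = L_ref − 20·log₁₀(r/r_ref), then add intensities.
cooling tower: 90 − 20·log₁₀(17.4/2.2) = 90 − 17.96 = 72.04 dB(A).
air handling unit: 77 − 20·log₁₀(13.2/2.2) = 77 − 15.56 = 61.44 dB(A).
Σ 10^(L/10) = 1.738e+07 → L_total = 10·log₁₀(1.738e+07) = 72.40 dB(A).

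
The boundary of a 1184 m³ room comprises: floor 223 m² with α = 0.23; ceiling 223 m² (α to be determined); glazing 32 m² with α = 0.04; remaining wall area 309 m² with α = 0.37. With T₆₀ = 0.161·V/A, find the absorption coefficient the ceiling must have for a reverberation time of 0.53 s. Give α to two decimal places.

Required total absorption A = 0.161·1184/0.53 = 359.67 m².
Absorption from the other surfaces = 223·0.23 + 32·0.04 + 309·0.37 = 166.90 m², so the ceiling must supply 192.77 m² over 223 m².
α = 192.77/223 = 0.864.

0.86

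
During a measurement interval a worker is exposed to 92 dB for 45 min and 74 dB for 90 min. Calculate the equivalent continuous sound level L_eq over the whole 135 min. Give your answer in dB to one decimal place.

87.4 dB

L_eq = 10·log₁₀[(1/T)·Σ tᵢ·10^(Lᵢ/10)] with T = 135 min.
Σ tᵢ·10^(Lᵢ/10) = 45·10^(92/10) + 90·10^(74/10) = 7.358e+10.
L_eq = 10·log₁₀(7.358e+10/135) = 87.36 dB.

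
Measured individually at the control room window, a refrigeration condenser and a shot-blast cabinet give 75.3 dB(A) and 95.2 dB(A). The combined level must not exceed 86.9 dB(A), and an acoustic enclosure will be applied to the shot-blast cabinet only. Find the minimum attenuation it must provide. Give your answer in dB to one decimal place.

Everything except the shot-blast cabinet sums to 10^(75.3/10) = 3.388e+07 in linear terms, 75.30 dB(A).
To meet 86.9 dB(A) overall, the treated shot-blast cabinet may contribute at most 10^(86.9/10) − 3.388e+07 = 4.559e+08, i.e. 86.59 dB(A).
Required insertion loss = 95.2 − 86.59 = 8.61 dB.

8.6 dB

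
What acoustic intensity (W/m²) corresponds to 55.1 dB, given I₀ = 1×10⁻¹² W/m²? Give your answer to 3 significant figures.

3.24e-07 W/m²

I/I₀ = 10^(55.1/10) = 3.236e+05, so I = 3.236e+05 × 10⁻¹² W/m².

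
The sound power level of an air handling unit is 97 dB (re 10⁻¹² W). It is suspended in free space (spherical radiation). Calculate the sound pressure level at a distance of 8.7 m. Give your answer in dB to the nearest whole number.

67 dB

The power spreads over a sphere of area 4π·r², so L_p = L_w − 10·log₁₀(4π·r²).
4π·r² = 951.1 m², 10·log₁₀ of that is 29.782 dB.
L_p = 97 − 29.782 = 67.22 dB.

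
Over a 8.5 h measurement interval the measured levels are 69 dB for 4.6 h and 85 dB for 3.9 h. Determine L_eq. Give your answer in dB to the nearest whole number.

The energy average is taken in the linear domain: L_eq = 10·log₁₀[(Σ tᵢ·10^(Lᵢ/10))/T], T = 8.5 h.
Σ tᵢ·10^(Lᵢ/10) = 4.6·10^(69/10) + 3.9·10^(85/10) = 1.270e+09.
L_eq = 10·log₁₀(1.270e+09/8.5) = 81.74 dB.

82 dB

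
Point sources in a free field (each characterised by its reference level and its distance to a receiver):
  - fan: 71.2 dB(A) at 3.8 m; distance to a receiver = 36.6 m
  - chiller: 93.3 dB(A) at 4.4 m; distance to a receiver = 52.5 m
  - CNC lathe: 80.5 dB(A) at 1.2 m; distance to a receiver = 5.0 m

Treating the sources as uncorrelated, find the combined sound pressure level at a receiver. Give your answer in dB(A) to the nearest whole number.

73 dB(A)

First find each source's level at the receiver (point-source: −20·log₁₀(r/r_ref)), then combine on an intensity basis.
fan: 71.2 − 20·log₁₀(36.6/3.8) = 71.2 − 19.67 = 51.53 dB(A).
chiller: 93.3 − 20·log₁₀(52.5/4.4) = 93.3 − 21.53 = 71.77 dB(A).
CNC lathe: 80.5 − 20·log₁₀(5.0/1.2) = 80.5 − 12.40 = 68.10 dB(A).
Σ 10^(L/10) = 2.162e+07 → L_total = 10·log₁₀(2.162e+07) = 73.35 dB(A).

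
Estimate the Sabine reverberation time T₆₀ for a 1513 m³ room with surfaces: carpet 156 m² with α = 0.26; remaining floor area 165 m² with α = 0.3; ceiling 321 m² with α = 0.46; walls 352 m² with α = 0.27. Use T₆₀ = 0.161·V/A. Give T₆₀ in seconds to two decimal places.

0.73 s

Total absorption A = 156·0.26 + 165·0.3 + 321·0.46 + 352·0.27 = 332.76 m² sabins.
T₆₀ = 0.161·V/A = 0.161·1513/332.76 = 0.732 s.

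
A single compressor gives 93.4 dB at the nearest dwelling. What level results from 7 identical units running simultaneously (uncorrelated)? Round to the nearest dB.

102 dB

L_total = L₁ + 10·log₁₀ N for N identical incoherent sources.
L_total = 93.4 + 10·log₁₀(7) = 93.4 + 8.451 = 101.85 dB.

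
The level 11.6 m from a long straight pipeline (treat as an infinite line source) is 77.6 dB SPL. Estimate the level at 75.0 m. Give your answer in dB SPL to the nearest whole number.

69 dB SPL

Cylindrical spreading from a line source gives a 10·log₁₀(r₂/r₁) drop.
L₂ = 77.6 − 10·log₁₀(75.0/11.6) = 77.6 − 8.106 = 69.49 dB SPL.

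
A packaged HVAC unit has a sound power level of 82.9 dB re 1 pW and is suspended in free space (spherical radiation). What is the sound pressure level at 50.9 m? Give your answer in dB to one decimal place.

Free-field spherical radiation: L_p = L_w − 10·log₁₀(4π·r²), r = 50.9 m.
4π·r² = 3.256e+04 m², 10·log₁₀ of that is 45.126 dB.
L_p = 82.9 − 45.126 = 37.77 dB.

37.8 dB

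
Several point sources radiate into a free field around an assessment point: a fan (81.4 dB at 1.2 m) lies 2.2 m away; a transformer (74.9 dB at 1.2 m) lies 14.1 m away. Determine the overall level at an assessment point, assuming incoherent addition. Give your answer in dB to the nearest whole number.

76 dB

Apply inverse-square spreading to bring every level to the receiver, then sum 10^(L/10).
fan: 81.4 − 20·log₁₀(2.2/1.2) = 81.4 − 5.26 = 76.14 dB.
transformer: 74.9 − 20·log₁₀(14.1/1.2) = 74.9 − 21.40 = 53.50 dB.
Σ 10^(L/10) = 4.129e+07 → L_total = 10·log₁₀(4.129e+07) = 76.16 dB.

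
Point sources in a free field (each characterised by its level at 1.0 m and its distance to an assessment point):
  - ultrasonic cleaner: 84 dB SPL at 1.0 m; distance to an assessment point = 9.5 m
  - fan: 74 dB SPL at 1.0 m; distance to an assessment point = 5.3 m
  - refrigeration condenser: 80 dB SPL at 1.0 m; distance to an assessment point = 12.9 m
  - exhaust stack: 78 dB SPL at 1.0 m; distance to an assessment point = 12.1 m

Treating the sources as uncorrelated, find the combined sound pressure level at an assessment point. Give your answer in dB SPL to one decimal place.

66.7 dB SPL

Propagate each source to the receiver with L = L_ref − 20·log₁₀(r/r_ref), then add intensities.
ultrasonic cleaner: 84 − 20·log₁₀(9.5/1.0) = 84 − 19.55 = 64.45 dB SPL.
fan: 74 − 20·log₁₀(5.3/1.0) = 74 − 14.49 = 59.51 dB SPL.
refrigeration condenser: 80 − 20·log₁₀(12.9/1.0) = 80 − 22.21 = 57.79 dB SPL.
exhaust stack: 78 − 20·log₁₀(12.1/1.0) = 78 − 21.66 = 56.34 dB SPL.
Σ 10^(L/10) = 4.709e+06 → L_total = 10·log₁₀(4.709e+06) = 66.73 dB SPL.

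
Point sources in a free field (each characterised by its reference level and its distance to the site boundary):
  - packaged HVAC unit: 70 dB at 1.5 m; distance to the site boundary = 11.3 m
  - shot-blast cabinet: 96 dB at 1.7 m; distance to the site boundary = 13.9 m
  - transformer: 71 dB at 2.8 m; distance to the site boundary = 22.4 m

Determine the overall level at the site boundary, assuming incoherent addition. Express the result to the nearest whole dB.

78 dB

Propagate each source to the receiver with L = L_ref − 20·log₁₀(r/r_ref), then add intensities.
packaged HVAC unit: 70 − 20·log₁₀(11.3/1.5) = 70 − 17.54 = 52.46 dB.
shot-blast cabinet: 96 − 20·log₁₀(13.9/1.7) = 96 − 18.25 = 77.75 dB.
transformer: 71 − 20·log₁₀(22.4/2.8) = 71 − 18.06 = 52.94 dB.
Σ 10^(L/10) = 5.992e+07 → L_total = 10·log₁₀(5.992e+07) = 77.78 dB.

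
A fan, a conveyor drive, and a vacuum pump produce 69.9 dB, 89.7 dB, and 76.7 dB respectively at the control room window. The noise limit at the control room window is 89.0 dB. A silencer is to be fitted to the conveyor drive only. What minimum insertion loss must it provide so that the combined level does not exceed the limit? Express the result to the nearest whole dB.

Everything except the conveyor drive sums to 10^(69.9/10) + 10^(76.7/10) = 5.655e+07 in linear terms, 77.52 dB.
To meet 89.0 dB overall, the treated conveyor drive may contribute at most 10^(89.0/10) − 5.655e+07 = 7.378e+08, i.e. 88.68 dB.
Required insertion loss = 89.7 − 88.68 = 1.02 dB.

1 dB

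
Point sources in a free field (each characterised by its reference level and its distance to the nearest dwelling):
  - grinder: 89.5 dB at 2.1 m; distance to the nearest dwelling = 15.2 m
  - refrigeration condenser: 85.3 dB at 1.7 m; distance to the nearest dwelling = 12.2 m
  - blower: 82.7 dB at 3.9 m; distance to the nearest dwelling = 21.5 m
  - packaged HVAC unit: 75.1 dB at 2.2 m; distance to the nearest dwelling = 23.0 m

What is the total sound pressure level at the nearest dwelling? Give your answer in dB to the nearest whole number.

75 dB

Propagate each source to the receiver with L = L_ref − 20·log₁₀(r/r_ref), then add intensities.
grinder: 89.5 − 20·log₁₀(15.2/2.1) = 89.5 − 17.19 = 72.31 dB.
refrigeration condenser: 85.3 − 20·log₁₀(12.2/1.7) = 85.3 − 17.12 = 68.18 dB.
blower: 82.7 − 20·log₁₀(21.5/3.9) = 82.7 − 14.83 = 67.87 dB.
packaged HVAC unit: 75.1 − 20·log₁₀(23.0/2.2) = 75.1 − 20.39 = 54.71 dB.
Σ 10^(L/10) = 3.001e+07 → L_total = 10·log₁₀(3.001e+07) = 74.77 dB.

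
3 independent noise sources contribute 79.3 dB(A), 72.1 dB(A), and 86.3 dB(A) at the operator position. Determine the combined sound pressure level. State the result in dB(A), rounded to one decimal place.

87.2 dB(A)

Incoherent sources combine by intensity addition: L_total = 10·log₁₀(Σ 10^(L_i/10)).
Σ 10^(L/10) = 10^(79.3/10) + 10^(72.1/10) + 10^(86.3/10) = 5.279e+08.
L_total = 10·log₁₀(5.279e+08) = 87.23 dB(A).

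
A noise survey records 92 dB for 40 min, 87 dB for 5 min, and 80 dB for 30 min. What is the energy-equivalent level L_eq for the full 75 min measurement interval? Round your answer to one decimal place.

The energy average is taken in the linear domain: L_eq = 10·log₁₀[(Σ tᵢ·10^(Lᵢ/10))/T], T = 75 min.
Σ tᵢ·10^(Lᵢ/10) = 40·10^(92/10) + 5·10^(87/10) + 30·10^(80/10) = 6.890e+10.
L_eq = 10·log₁₀(6.890e+10/75) = 89.63 dB.

89.6 dB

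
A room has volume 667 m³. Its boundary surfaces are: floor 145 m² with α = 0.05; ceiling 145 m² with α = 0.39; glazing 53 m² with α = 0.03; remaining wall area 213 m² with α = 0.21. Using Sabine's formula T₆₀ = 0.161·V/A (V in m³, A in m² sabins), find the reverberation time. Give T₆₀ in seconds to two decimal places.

0.98 s

A = Σ Sᵢαᵢ = 145·0.05 + 145·0.39 + 53·0.03 + 213·0.21 = 110.12 m².
T₆₀ = 0.161 × 667 / 110.12 = 0.975 s.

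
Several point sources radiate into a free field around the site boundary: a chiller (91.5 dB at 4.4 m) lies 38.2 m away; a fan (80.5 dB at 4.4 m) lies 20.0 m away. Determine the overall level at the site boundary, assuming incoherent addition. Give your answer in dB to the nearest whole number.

74 dB

Propagate each source to the receiver with L = L_ref − 20·log₁₀(r/r_ref), then add intensities.
chiller: 91.5 − 20·log₁₀(38.2/4.4) = 91.5 − 18.77 = 72.73 dB.
fan: 80.5 − 20·log₁₀(20.0/4.4) = 80.5 − 13.15 = 67.35 dB.
Σ 10^(L/10) = 2.417e+07 → L_total = 10·log₁₀(2.417e+07) = 73.83 dB.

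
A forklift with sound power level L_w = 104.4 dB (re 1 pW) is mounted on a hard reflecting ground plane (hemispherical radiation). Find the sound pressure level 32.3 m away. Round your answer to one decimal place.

Free-field hemispherical radiation: L_p = L_w − 10·log₁₀(2π·r²), r = 32.3 m.
2π·r² = 6555 m², 10·log₁₀ of that is 38.166 dB.
L_p = 104.4 − 38.166 = 66.23 dB.

66.2 dB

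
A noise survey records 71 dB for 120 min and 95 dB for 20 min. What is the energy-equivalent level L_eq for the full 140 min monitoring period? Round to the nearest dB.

Weight each interval's intensity by its duration and average over T = 140 min:
Σ tᵢ·10^(Lᵢ/10) = 120·10^(71/10) + 20·10^(95/10) = 6.476e+10.
L_eq = 10·log₁₀(6.476e+10/140) = 86.65 dB.

87 dB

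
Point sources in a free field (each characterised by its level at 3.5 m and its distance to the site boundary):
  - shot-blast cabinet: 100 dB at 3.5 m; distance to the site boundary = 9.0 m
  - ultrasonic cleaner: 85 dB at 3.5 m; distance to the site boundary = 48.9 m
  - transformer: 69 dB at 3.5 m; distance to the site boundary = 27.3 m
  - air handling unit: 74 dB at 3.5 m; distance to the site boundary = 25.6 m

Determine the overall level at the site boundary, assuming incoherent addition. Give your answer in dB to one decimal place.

Propagate each source to the receiver with L = L_ref − 20·log₁₀(r/r_ref), then add intensities.
shot-blast cabinet: 100 − 20·log₁₀(9.0/3.5) = 100 − 8.20 = 91.80 dB.
ultrasonic cleaner: 85 − 20·log₁₀(48.9/3.5) = 85 − 22.90 = 62.10 dB.
transformer: 69 − 20·log₁₀(27.3/3.5) = 69 − 17.84 = 51.16 dB.
air handling unit: 74 − 20·log₁₀(25.6/3.5) = 74 − 17.28 = 56.72 dB.
Σ 10^(L/10) = 1.515e+09 → L_total = 10·log₁₀(1.515e+09) = 91.80 dB.

91.8 dB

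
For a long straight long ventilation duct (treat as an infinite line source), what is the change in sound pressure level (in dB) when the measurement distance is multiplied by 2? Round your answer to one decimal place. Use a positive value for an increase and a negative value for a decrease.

With cylindrical spreading the level changes by −10·log₁₀(r₂/r₁).
ΔL = −10·log₁₀(2) = -3.01 dB.

-3.0 dB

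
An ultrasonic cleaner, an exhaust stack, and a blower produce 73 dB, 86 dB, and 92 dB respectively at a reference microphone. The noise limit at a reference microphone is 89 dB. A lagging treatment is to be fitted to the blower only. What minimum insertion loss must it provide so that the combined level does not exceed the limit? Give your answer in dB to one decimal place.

6.2 dB

Fixed contribution from the other sources: Σ 10^(L/10) = 10^(73/10) + 10^(86/10) = 4.181e+08 (86.21 dB).
The limit corresponds to 10^(89/10) = 7.943e+08; subtracting the fixed part leaves 3.763e+08 for the blower, i.e. 85.75 dB.
Required insertion loss = 92 − 85.75 = 6.25 dB.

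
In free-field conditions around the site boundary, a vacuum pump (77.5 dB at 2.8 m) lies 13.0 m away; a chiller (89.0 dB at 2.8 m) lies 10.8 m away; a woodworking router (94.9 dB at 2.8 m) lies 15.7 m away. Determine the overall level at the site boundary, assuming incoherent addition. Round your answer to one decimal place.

81.9 dB

Propagate each source to the receiver with L = L_ref − 20·log₁₀(r/r_ref), then add intensities.
vacuum pump: 77.5 − 20·log₁₀(13.0/2.8) = 77.5 − 13.34 = 64.16 dB.
chiller: 89.0 − 20·log₁₀(10.8/2.8) = 89.0 − 11.73 = 77.27 dB.
woodworking router: 94.9 − 20·log₁₀(15.7/2.8) = 94.9 − 14.97 = 79.93 dB.
Σ 10^(L/10) = 1.543e+08 → L_total = 10·log₁₀(1.543e+08) = 81.88 dB.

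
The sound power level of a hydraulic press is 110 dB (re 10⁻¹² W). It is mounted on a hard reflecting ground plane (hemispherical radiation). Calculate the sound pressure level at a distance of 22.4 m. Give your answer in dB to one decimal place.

The power spreads over a hemisphere of area 2π·r², so L_p = L_w − 10·log₁₀(2π·r²).
2π·r² = 3153 m², 10·log₁₀ of that is 34.987 dB.
L_p = 110 − 34.987 = 75.01 dB.

75.0 dB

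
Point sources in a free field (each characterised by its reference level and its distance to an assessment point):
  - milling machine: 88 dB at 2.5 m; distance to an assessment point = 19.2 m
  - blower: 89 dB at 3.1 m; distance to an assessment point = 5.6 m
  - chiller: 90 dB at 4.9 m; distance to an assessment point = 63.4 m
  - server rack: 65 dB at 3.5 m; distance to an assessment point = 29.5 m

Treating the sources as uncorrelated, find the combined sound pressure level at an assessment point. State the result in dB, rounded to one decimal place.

Propagate each source to the receiver with L = L_ref − 20·log₁₀(r/r_ref), then add intensities.
milling machine: 88 − 20·log₁₀(19.2/2.5) = 88 − 17.71 = 70.29 dB.
blower: 89 − 20·log₁₀(5.6/3.1) = 89 − 5.14 = 83.86 dB.
chiller: 90 − 20·log₁₀(63.4/4.9) = 90 − 22.24 = 67.76 dB.
server rack: 65 − 20·log₁₀(29.5/3.5) = 65 − 18.52 = 46.48 dB.
Σ 10^(L/10) = 2.601e+08 → L_total = 10·log₁₀(2.601e+08) = 84.15 dB.

84.2 dB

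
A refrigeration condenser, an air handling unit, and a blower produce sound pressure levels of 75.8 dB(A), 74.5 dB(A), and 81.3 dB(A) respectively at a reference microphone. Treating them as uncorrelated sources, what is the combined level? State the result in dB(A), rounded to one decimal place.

Incoherent sources combine by intensity addition: L_total = 10·log₁₀(Σ 10^(L_i/10)).
Σ 10^(L/10) = 10^(75.8/10) + 10^(74.5/10) + 10^(81.3/10) = 2.011e+08.
L_total = 10·log₁₀(2.011e+08) = 83.03 dB(A).

83.0 dB(A)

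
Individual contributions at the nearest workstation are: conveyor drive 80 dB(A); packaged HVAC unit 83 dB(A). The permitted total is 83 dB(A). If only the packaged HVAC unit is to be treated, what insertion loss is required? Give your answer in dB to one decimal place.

3.0 dB

Fixed contribution from the other source: Σ 10^(L/10) = 10^(80/10) = 1.000e+08 (80.00 dB(A)).
To meet 83 dB(A) overall, the treated packaged HVAC unit may contribute at most 10^(83/10) − 1.000e+08 = 9.953e+07, i.e. 79.98 dB(A).
Required insertion loss = 83 − 79.98 = 3.02 dB.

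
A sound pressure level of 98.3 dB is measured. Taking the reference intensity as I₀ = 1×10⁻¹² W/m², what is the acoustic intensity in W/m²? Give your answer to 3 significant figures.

0.00676 W/m²

I/I₀ = 10^(98.3/10) = 6.761e+09, so I = 6.761e+09 × 10⁻¹² W/m².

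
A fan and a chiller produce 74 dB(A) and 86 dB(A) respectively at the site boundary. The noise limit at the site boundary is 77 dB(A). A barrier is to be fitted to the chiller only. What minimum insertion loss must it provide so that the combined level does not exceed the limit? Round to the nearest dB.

Everything except the chiller sums to 10^(74/10) = 2.512e+07 in linear terms, 74.00 dB(A).
The limit corresponds to 10^(77/10) = 5.012e+07; subtracting the fixed part leaves 2.500e+07 for the chiller, i.e. 73.98 dB(A).
So the chiller must be reduced from 86 to 73.98 dB(A): IL = 12.02 dB.

12 dB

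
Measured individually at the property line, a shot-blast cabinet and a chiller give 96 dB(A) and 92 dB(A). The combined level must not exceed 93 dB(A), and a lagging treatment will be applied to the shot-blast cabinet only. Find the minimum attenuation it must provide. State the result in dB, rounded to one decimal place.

9.9 dB

Everything except the shot-blast cabinet sums to 10^(92/10) = 1.585e+09 in linear terms, 92.00 dB(A).
The limit corresponds to 10^(93/10) = 1.995e+09; subtracting the fixed part leaves 4.104e+08 for the shot-blast cabinet, i.e. 86.13 dB(A).
Required insertion loss = 96 − 86.13 = 9.87 dB.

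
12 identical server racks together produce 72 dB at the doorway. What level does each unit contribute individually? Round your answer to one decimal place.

61.2 dB

12 equal contributions raise the level by 10·log₁₀ 12 = 10.792 dB, so each unit alone gives 72 − 10.792.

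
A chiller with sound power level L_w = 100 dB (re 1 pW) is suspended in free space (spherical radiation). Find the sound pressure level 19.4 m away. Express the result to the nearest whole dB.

L_p = L_w − 10·log₁₀(4π·r²) with r = 19.4 m.
4π·r² = 4729 m², 10·log₁₀ of that is 36.748 dB.
L_p = 100 − 36.748 = 63.25 dB.

63 dB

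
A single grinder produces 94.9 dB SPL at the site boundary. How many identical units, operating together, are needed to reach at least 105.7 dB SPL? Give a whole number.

The shortfall is 105.7 − 94.9 = 10.8 dB, and N units add 10·log₁₀ N, so need 10·log₁₀ N ≥ 10.8.
N ≥ 10^(10.8/10) = 12.023, so N = 13.

13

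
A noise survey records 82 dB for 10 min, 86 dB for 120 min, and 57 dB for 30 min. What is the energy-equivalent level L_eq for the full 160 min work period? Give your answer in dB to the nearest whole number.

85 dB

L_eq = 10·log₁₀[(1/T)·Σ tᵢ·10^(Lᵢ/10)] with T = 160 min.
Σ tᵢ·10^(Lᵢ/10) = 10·10^(82/10) + 120·10^(86/10) + 30·10^(57/10) = 4.937e+10.
L_eq = 10·log₁₀(4.937e+10/160) = 84.89 dB.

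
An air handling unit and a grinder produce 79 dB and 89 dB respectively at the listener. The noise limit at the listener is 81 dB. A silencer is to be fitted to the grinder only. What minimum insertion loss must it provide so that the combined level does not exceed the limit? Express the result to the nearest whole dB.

Fixed contribution from the other source: Σ 10^(L/10) = 10^(79/10) = 7.943e+07 (79.00 dB).
The limit corresponds to 10^(81/10) = 1.259e+08; subtracting the fixed part leaves 4.646e+07 for the grinder, i.e. 76.67 dB.
So the grinder must be reduced from 89 to 76.67 dB: IL = 12.33 dB.

12 dB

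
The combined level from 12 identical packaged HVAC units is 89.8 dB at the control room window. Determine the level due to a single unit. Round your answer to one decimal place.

79.0 dB

12 equal contributions raise the level by 10·log₁₀ 12 = 10.792 dB, so each unit alone gives 89.8 − 10.792.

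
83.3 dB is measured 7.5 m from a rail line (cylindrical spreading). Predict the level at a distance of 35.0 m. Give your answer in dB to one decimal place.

For a line source, L₂ = L₁ − 10·log₁₀(r₂/r₁).
L₂ = 83.3 − 10·log₁₀(35.0/7.5) = 83.3 − 6.690 = 76.61 dB.

76.6 dB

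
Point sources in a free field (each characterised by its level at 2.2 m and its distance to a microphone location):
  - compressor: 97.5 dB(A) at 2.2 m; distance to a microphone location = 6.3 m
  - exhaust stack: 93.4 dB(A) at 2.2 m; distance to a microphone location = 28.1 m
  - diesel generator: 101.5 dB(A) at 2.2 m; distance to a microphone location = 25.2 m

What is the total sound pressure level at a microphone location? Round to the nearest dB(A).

Apply inverse-square spreading to bring every level to the receiver, then sum 10^(L/10).
compressor: 97.5 − 20·log₁₀(6.3/2.2) = 97.5 − 9.14 = 88.36 dB(A).
exhaust stack: 93.4 − 20·log₁₀(28.1/2.2) = 93.4 − 22.13 = 71.27 dB(A).
diesel generator: 101.5 − 20·log₁₀(25.2/2.2) = 101.5 − 21.18 = 80.32 dB(A).
Σ 10^(L/10) = 8.068e+08 → L_total = 10·log₁₀(8.068e+08) = 89.07 dB(A).

89 dB(A)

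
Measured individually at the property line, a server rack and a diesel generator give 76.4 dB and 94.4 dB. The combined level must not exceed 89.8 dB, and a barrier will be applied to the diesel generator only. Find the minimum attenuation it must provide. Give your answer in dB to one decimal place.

4.8 dB

Everything except the diesel generator sums to 10^(76.4/10) = 4.365e+07 in linear terms, 76.40 dB.
The limit corresponds to 10^(89.8/10) = 9.550e+08; subtracting the fixed part leaves 9.113e+08 for the diesel generator, i.e. 89.60 dB.
Required insertion loss = 94.4 − 89.60 = 4.80 dB.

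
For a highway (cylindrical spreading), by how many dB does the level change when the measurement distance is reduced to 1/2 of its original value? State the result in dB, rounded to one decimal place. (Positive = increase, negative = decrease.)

+3.0 dB

Line-source spreading: ΔL = −10·log₁₀(r₂/r₁).
ΔL = −10·log₁₀(0.5) = +3.01 dB.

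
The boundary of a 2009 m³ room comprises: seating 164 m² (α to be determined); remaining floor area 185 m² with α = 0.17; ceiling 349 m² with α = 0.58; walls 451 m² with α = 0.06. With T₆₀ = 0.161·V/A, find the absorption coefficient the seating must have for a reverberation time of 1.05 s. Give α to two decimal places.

0.29

Required total absorption A = 0.161·2009/1.05 = 308.05 m².
Absorption from the other surfaces = 185·0.17 + 349·0.58 + 451·0.06 = 260.93 m², so the seating must supply 47.12 m² over 164 m².
α = 47.12/164 = 0.287.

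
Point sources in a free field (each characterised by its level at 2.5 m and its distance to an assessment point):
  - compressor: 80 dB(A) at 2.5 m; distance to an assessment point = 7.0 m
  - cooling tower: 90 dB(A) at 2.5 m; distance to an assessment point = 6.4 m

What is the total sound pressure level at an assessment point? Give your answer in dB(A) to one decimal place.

82.2 dB(A)

Propagate each source to the receiver with L = L_ref − 20·log₁₀(r/r_ref), then add intensities.
compressor: 80 − 20·log₁₀(7.0/2.5) = 80 − 8.94 = 71.06 dB(A).
cooling tower: 90 − 20·log₁₀(6.4/2.5) = 90 − 8.16 = 81.84 dB(A).
Σ 10^(L/10) = 1.653e+08 → L_total = 10·log₁₀(1.653e+08) = 82.18 dB(A).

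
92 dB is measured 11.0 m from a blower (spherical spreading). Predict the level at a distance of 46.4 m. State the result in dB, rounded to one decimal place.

79.5 dB

Spherical spreading from a point source gives a 20·log₁₀(r₂/r₁) drop.
L₂ = 92 − 20·log₁₀(46.4/11.0) = 92 − 12.503 = 79.50 dB.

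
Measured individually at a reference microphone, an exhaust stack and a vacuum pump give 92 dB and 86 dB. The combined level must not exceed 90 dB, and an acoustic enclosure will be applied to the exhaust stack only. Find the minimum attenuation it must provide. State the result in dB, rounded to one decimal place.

4.2 dB

The untreated sources together contribute 10^(86/10) = 3.981e+08, i.e. 86.00 dB.
The limit corresponds to 10^(90/10) = 1.000e+09; subtracting the fixed part leaves 6.019e+08 for the exhaust stack, i.e. 87.80 dB.
Required insertion loss = 92 − 87.80 = 4.20 dB.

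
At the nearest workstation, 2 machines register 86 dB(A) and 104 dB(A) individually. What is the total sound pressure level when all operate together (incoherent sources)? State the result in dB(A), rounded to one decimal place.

104.1 dB(A)

Incoherent sources combine by intensity addition: L_total = 10·log₁₀(Σ 10^(L_i/10)).
Σ 10^(L/10) = 10^(86/10) + 10^(104/10) = 2.552e+10.
L_total = 10·log₁₀(2.552e+10) = 104.07 dB(A).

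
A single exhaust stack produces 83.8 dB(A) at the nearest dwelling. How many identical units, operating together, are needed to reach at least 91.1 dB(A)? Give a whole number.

6

The shortfall is 91.1 − 83.8 = 7.3 dB, and N units add 10·log₁₀ N, so need 10·log₁₀ N ≥ 7.3.
N ≥ 10^(7.3/10) = 5.370, so N = 6.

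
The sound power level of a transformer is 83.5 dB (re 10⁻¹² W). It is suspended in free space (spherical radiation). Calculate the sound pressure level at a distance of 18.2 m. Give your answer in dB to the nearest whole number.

Free-field spherical radiation: L_p = L_w − 10·log₁₀(4π·r²), r = 18.2 m.
4π·r² = 4162 m², 10·log₁₀ of that is 36.194 dB.
L_p = 83.5 − 36.194 = 47.31 dB.

47 dB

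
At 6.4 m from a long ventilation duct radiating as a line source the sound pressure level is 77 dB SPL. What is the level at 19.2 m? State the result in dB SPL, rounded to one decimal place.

72.2 dB SPL

Line-source attenuation: ΔL = 10·log₁₀(r₂/r₁) = 10·log₁₀(19.2/6.4) = 4.771 dB.
L₂ = 77 − 10·log₁₀(19.2/6.4) = 77 − 4.771 = 72.23 dB SPL.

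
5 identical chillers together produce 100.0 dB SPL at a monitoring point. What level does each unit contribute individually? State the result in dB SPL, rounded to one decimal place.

93.0 dB SPL

Dividing the total intensity by 5 lowers the level by 10·log₁₀ 5 = 6.990 dB: L₁ = 100.0 − 6.990.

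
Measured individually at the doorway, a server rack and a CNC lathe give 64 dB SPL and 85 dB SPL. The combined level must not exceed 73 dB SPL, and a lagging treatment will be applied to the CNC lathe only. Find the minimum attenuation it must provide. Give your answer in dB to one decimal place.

12.6 dB

Fixed contribution from the other source: Σ 10^(L/10) = 10^(64/10) = 2.512e+06 (64.00 dB SPL).
To meet 73 dB SPL overall, the treated CNC lathe may contribute at most 10^(73/10) − 2.512e+06 = 1.744e+07, i.e. 72.42 dB SPL.
Required insertion loss = 85 − 72.42 = 12.58 dB.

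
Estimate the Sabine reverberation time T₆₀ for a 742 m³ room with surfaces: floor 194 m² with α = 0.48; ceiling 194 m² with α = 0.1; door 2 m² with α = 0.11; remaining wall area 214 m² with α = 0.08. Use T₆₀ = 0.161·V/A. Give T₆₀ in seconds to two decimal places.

0.92 s

Total absorption A = 194·0.48 + 194·0.1 + 2·0.11 + 214·0.08 = 129.86 m² sabins.
T₆₀ = 0.161·V/A = 0.161·742/129.86 = 0.920 s.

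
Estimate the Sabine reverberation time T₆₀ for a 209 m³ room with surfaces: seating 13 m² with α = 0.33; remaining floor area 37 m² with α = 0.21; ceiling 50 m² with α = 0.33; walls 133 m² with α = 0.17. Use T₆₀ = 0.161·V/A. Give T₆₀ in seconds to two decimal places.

0.66 s

A = Σ Sᵢαᵢ = 13·0.33 + 37·0.21 + 50·0.33 + 133·0.17 = 51.17 m².
T₆₀ = 0.161 × 209 / 51.17 = 0.658 s.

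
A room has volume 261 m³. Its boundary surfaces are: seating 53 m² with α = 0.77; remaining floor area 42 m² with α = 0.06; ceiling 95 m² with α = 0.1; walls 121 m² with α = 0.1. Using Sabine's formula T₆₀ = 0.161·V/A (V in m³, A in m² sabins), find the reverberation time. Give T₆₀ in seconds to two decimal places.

Total absorption A = 53·0.77 + 42·0.06 + 95·0.1 + 121·0.1 = 64.93 m² sabins.
T₆₀ = 0.161 × 261 / 64.93 = 0.647 s.

0.65 s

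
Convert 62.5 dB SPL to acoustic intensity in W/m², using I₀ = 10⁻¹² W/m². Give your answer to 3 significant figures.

1.78e-06 W/m²

I = I₀·10^(L/10) = 10⁻¹² × 10^(62.5/10) = 10^(-5.750).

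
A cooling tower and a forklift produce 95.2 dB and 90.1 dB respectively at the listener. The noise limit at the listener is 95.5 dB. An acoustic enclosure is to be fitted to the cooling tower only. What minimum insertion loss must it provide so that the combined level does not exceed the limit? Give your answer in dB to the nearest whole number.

1 dB

Everything except the cooling tower sums to 10^(90.1/10) = 1.023e+09 in linear terms, 90.10 dB.
The limit corresponds to 10^(95.5/10) = 3.548e+09; subtracting the fixed part leaves 2.525e+09 for the cooling tower, i.e. 94.02 dB.
So the cooling tower must be reduced from 95.2 to 94.02 dB: IL = 1.18 dB.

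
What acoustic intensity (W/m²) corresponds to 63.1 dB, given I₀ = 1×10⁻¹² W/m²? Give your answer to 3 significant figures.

I/I₀ = 10^(63.1/10) = 2.042e+06, so I = 2.042e+06 × 10⁻¹² W/m².

2.04e-06 W/m²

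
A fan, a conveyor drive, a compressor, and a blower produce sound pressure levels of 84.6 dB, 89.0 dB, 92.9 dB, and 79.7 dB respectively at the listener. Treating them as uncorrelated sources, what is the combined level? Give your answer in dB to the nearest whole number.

95 dB

For uncorrelated sources the intensities add, so convert each level to linear form, sum, and take 10·log₁₀ of the total.
Σ 10^(L/10) = 10^(84.6/10) + 10^(89.0/10) + 10^(92.9/10) + 10^(79.7/10) = 3.126e+09.
L_total = 10·log₁₀(3.126e+09) = 94.95 dB.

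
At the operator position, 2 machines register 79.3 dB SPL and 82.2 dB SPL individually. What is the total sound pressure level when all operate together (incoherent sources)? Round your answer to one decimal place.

84.0 dB SPL

Incoherent sources combine by intensity addition: L_total = 10·log₁₀(Σ 10^(L_i/10)).
Σ 10^(L/10) = 10^(79.3/10) + 10^(82.2/10) = 2.511e+08.
L_total = 10·log₁₀(2.511e+08) = 84.00 dB SPL.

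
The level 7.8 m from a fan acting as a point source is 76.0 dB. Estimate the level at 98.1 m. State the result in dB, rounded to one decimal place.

54.0 dB

Point-source attenuation: ΔL = 20·log₁₀(r₂/r₁) = 20·log₁₀(98.1/7.8) = 21.991 dB.
L₂ = 76.0 − 20·log₁₀(98.1/7.8) = 76.0 − 21.991 = 54.01 dB.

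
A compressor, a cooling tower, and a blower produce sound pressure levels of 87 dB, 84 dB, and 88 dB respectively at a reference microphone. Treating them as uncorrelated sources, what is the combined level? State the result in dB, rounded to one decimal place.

Incoherent sources combine by intensity addition: L_total = 10·log₁₀(Σ 10^(L_i/10)).
Σ 10^(L/10) = 10^(87/10) + 10^(84/10) + 10^(88/10) = 1.383e+09.
L_total = 10·log₁₀(1.383e+09) = 91.41 dB.

91.4 dB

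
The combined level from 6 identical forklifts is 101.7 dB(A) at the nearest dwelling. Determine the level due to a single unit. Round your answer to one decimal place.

For N identical incoherent sources L_total = L₁ + 10·log₁₀ N, so L₁ = 101.7 − 10·log₁₀(6) = 101.7 − 7.782.

93.9 dB(A)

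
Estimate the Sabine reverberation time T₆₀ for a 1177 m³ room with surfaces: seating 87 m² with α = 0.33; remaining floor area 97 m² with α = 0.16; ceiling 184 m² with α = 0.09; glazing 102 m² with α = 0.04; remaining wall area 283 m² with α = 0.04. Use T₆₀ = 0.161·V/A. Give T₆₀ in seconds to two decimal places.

2.49 s

Summing Sᵢαᵢ: 87·0.33 + 97·0.16 + 184·0.09 + 102·0.04 + 283·0.04 = 76.19 m².
T₆₀ = 0.161 × 1177 / 76.19 = 2.487 s.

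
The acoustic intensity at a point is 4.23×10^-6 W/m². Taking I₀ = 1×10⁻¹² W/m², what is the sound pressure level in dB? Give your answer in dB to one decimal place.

66.3 dB

L = 10·log₁₀(I/I₀) = 10·log₁₀(4.23×10^-6/10⁻¹²) = 10·log₁₀(4.23×10^6).
L = 10·(0.6263 + 6) = 66.26 dB.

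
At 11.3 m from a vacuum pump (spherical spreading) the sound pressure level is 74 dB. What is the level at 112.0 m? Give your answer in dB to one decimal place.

Point-source attenuation: ΔL = 20·log₁₀(r₂/r₁) = 20·log₁₀(112.0/11.3) = 19.923 dB.
L₂ = 74 − 20·log₁₀(112.0/11.3) = 74 − 19.923 = 54.08 dB.

54.1 dB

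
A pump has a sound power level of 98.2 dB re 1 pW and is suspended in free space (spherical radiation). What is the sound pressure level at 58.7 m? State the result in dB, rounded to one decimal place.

51.8 dB

Free-field spherical radiation: L_p = L_w − 10·log₁₀(4π·r²), r = 58.7 m.
4π·r² = 4.33e+04 m², 10·log₁₀ of that is 46.365 dB.
L_p = 98.2 − 46.365 = 51.84 dB.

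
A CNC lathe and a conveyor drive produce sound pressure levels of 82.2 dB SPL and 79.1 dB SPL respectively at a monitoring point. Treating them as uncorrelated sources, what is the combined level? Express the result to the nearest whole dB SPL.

For uncorrelated sources the intensities add, so convert each level to linear form, sum, and take 10·log₁₀ of the total.
Σ 10^(L/10) = 10^(82.2/10) + 10^(79.1/10) = 2.472e+08.
L_total = 10·log₁₀(2.472e+08) = 83.93 dB SPL.

84 dB SPL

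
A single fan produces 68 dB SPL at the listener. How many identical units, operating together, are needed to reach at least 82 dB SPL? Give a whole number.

26

Need L₁ + 10·log₁₀ N ≥ 82, i.e. log₁₀ N ≥ 1.40.
N ≥ 10^(14.0/10) = 25.119, so N = 26.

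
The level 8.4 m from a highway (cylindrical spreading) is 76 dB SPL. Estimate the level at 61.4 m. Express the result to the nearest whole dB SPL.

For a line source, L₂ = L₁ − 10·log₁₀(r₂/r₁).
L₂ = 76 − 10·log₁₀(61.4/8.4) = 76 − 8.639 = 67.36 dB SPL.

67 dB SPL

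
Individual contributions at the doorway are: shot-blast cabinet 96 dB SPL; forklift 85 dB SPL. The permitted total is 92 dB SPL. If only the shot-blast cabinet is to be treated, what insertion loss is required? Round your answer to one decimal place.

5.0 dB

The untreated sources together contribute 10^(85/10) = 3.162e+08, i.e. 85.00 dB SPL.
The limit corresponds to 10^(92/10) = 1.585e+09; subtracting the fixed part leaves 1.269e+09 for the shot-blast cabinet, i.e. 91.03 dB SPL.
So the shot-blast cabinet must be reduced from 96 to 91.03 dB SPL: IL = 4.97 dB.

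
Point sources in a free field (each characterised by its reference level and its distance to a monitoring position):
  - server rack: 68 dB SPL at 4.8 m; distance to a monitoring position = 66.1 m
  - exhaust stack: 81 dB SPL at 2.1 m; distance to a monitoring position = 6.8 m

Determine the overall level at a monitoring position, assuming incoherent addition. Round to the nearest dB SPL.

71 dB SPL

First find each source's level at the receiver (point-source: −20·log₁₀(r/r_ref)), then combine on an intensity basis.
server rack: 68 − 20·log₁₀(66.1/4.8) = 68 − 22.78 = 45.22 dB SPL.
exhaust stack: 81 − 20·log₁₀(6.8/2.1) = 81 − 10.21 = 70.79 dB SPL.
Σ 10^(L/10) = 1.204e+07 → L_total = 10·log₁₀(1.204e+07) = 70.81 dB SPL.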